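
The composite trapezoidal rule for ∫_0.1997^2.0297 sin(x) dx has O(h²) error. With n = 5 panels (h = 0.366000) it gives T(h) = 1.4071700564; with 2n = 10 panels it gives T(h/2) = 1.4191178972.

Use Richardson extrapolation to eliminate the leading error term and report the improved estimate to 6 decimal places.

The method has order 2: 2^2 = 4.
4*1.4191178972 = 5.6764715888; 5.6764715888 − 1.4071700564 = 4.2693015324
4.2693015324 ÷ 3 = 1.4231005108

1.423101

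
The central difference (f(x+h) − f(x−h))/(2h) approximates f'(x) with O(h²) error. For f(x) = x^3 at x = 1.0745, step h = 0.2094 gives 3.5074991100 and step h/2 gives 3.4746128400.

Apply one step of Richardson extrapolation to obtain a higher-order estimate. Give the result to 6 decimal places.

3.463651

Error is O(h^2); halving h shrinks it by 2^2 = 4.
Top: 4(3.4746128400) − (3.5074991100) = 10.3909522500
10.3909522500 ÷ 3 = 3.4636507500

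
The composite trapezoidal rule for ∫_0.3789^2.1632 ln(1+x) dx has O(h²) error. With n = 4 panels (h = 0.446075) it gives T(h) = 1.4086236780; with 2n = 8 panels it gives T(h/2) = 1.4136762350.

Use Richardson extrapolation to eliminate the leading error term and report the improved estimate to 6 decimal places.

Error is O(h^2); halving h shrinks it by 2^2 = 4.
A(h/2) − A(h) = 1.4136762350 − 1.4086236780 = 0.0050525570
Correction (A(h/2) − A(h))/(4 − 1) = 0.0050525570/3 = 0.0016841857
R = 1.4136762350 + 0.0016841857 = 1.4153604207

1.415360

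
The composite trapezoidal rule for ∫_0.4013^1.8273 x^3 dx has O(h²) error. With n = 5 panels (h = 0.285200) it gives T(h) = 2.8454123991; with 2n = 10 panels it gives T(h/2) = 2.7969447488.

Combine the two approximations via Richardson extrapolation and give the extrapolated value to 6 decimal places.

Error is O(h^2); halving h shrinks it by 2^2 = 4.
Top: 4(2.7969447488) − (2.8454123991) = 8.3423665961
8.3423665961 ÷ 3 = 2.7807888654
Correction |R − A(h/2)| = 1.616e-02; gap |A(h/2) − A(h)| = 4.847e-02.

2.780789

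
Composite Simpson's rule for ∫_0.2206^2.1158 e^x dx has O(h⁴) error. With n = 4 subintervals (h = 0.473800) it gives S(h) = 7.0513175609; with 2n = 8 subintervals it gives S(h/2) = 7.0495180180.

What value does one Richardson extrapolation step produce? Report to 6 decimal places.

7.049398

The method has order 4: 2^4 = 16.
Weighted: 112.7922882880 − 7.0513175609 = 105.7409707271
105.7409707271 ÷ 15 = 7.0493980485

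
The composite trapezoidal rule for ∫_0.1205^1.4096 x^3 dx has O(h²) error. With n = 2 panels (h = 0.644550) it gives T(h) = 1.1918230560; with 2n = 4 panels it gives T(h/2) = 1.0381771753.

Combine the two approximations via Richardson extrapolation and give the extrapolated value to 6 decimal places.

0.986962

Error is O(h^2); halving h shrinks it by 2^2 = 4.
4×1.0381771753 = 4.1527087012; subtract 1.1918230560 → 2.9608856452
Denominator 4 − 1 = 3.
(4×1.0381771753 − 1.1918230560)/(4 − 1) = 0.9869618817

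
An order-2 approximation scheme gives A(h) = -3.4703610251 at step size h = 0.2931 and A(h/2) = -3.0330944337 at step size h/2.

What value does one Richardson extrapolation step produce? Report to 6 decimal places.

Leading term ∝ h^2; use weight 4 = 2^2.
4*(-3.0330944337) = -12.1323777348; subtract (-3.4703610251) → -8.6620167097
Denominator 4 − 1 = 3.
R = (-8.6620167097)/3 = -2.8873389032
Shift from A(h/2): +0.1457555305.

-2.887339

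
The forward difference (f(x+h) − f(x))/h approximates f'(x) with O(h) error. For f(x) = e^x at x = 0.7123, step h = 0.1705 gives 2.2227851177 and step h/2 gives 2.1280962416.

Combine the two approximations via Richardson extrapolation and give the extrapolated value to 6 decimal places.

Error is O(h^1); halving h shrinks it by 2^1 = 2.
Weighted: 4.2561924832 − 2.2227851177 = 2.0334073655
Denominator 2 − 1 = 1.
Extrapolated: 2.0334073655 / 1 = 2.0334073655
Correction |R − A(h/2)| = 9.469e-02; gap |A(h/2) − A(h)| = 9.469e-02.

2.033407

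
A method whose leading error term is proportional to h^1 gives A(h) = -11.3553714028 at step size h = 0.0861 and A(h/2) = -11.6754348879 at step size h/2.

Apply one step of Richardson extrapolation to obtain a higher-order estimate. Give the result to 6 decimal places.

-11.995498

Error is O(h^1); halving h shrinks it by 2^1 = 2.
2 × (-11.6754348879) − (-11.3553714028) = -11.9954983730
Denominator 2 − 1 = 1.
Extrapolated: (-11.9954983730) / 1 = -11.9954983730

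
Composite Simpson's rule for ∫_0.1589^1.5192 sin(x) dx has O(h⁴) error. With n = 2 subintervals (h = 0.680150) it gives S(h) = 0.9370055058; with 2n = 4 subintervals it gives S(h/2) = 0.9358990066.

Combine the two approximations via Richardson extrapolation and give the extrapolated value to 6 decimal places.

0.935825

r = 4, so 2^r = 16.
Top: 16(0.9358990066) − (0.9370055058) = 14.0373785998
(16 × 0.9358990066 − 0.9370055058)/(16 − 1) = 0.9358252400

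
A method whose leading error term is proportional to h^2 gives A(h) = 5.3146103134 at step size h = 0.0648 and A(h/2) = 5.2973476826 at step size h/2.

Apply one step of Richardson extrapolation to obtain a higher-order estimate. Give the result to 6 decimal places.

Leading term ∝ h^2; use weight 4 = 2^2.
4*5.2973476826 = 21.1893907304; subtract 5.3146103134 → 15.8747804170
Denominator 4 − 1 = 3.
(4*5.2973476826 − 5.3146103134)/(4 − 1) = 5.2915934723

5.291593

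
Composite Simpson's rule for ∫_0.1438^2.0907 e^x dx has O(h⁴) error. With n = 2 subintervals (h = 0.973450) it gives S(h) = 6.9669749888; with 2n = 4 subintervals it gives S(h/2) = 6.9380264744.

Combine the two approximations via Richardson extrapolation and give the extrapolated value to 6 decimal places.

6.936097

r = 4: numerator weight 16, denominator 15.
16*6.9380264744 = 111.0084235904; subtract 6.9669749888 → 104.0414486016
(16*6.9380264744 − 6.9669749888)/(16 − 1) = 6.9360965734
Gap between inputs: 2.895e-02; correction applied: −0.0019299010.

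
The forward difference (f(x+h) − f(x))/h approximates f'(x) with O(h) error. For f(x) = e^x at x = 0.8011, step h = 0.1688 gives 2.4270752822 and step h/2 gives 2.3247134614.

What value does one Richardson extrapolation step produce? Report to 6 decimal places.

2.222352

Leading term ∝ h^1; use weight 2 = 2^1.
Difference of the inputs: 2.3247134614 − 2.4270752822 = -0.1023618208
Divide by 2^1 − 1 = 1: (-0.1023618208)/1 = -0.1023618208
R = 2.3247134614 − 0.1023618208 = 2.2223516406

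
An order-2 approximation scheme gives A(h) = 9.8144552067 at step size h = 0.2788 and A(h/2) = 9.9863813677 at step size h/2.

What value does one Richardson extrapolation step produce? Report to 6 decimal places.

10.043690

Order 2 gives 2^r = 4 and 2^r − 1 = 3.
Numerator 4·A(h/2) − A(h) = 4·9.9863813677 − 9.8144552067 = 30.1310702641
30.1310702641 ÷ 3 = 10.0436900880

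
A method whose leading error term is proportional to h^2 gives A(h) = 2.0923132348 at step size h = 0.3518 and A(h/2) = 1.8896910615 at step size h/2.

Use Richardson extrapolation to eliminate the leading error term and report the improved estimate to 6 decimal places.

1.822150

r = 2: numerator weight 4, denominator 3.
4×1.8896910615 = 7.5587642460; subtract 2.0923132348 → 5.4664510112
5.4664510112 ÷ 3 = 1.8221503371
Shift from A(h/2): −0.0675407244.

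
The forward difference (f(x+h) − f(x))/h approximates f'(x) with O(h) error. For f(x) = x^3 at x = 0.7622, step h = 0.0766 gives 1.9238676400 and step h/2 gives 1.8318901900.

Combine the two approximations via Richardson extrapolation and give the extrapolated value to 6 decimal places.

1.739913

r = 1, so 2^r = 2.
Weighted: 3.6637803800 − 1.9238676400 = 1.7399127400
(2 × 1.8318901900 − 1.9238676400)/(2 − 1) = 1.7399127400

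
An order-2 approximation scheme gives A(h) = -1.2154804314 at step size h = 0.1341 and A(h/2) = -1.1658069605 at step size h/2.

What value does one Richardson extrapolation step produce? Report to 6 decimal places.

-1.149249

Error is O(h^2); halving h shrinks it by 2^2 = 4.
Top: 4(-1.1658069605) − (-1.2154804314) = -3.4477474106
(4×(-1.1658069605) − (-1.2154804314))/(4 − 1) = -1.1492491369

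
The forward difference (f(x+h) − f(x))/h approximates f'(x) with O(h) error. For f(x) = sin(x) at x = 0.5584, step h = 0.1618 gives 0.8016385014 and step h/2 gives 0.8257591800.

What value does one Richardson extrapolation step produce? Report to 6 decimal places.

0.849880

Leading term ∝ h^1; use weight 2 = 2^1.
Difference of the inputs: 0.8257591800 − 0.8016385014 = 0.0241206786
Divide by 2^1 − 1 = 1: 0.0241206786/1 = 0.0241206786
R = 0.8257591800 + 0.0241206786 = 0.8498798586
Shift from A(h/2): +0.0241206786.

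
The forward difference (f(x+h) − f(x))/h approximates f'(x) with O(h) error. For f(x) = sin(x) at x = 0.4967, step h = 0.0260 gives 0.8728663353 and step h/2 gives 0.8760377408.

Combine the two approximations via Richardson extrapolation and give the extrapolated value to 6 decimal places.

0.879209

r = 1: numerator weight 2, denominator 1.
2 × 0.8760377408 − 0.8728663353 = 0.8792091463
Divide by 2^1 − 1 = 1.
Result: 0.8792091463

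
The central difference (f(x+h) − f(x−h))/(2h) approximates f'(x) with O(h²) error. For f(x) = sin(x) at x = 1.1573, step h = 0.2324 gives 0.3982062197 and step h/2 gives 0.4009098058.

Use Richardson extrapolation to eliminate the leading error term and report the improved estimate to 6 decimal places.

0.401811

Error is O(h^2); halving h shrinks it by 2^2 = 4.
Numerator 4·A(h/2) − A(h) = 4·0.4009098058 − 0.3982062197 = 1.2054330035
Denominator 4 − 1 = 3.
Result: 0.4018110012
Shift from A(h/2): +0.0009011954.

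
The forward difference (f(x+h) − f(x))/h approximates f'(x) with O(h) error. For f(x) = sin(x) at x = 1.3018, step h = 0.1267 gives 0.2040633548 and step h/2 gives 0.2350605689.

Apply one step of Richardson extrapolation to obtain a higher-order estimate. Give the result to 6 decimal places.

Leading term ∝ h^1; use weight 2 = 2^1.
Weighted: 0.4701211378 − 0.2040633548 = 0.2660577830
R = 0.2660577830/1 = 0.2660577830
Shift from A(h/2): +0.0309972141.

0.266058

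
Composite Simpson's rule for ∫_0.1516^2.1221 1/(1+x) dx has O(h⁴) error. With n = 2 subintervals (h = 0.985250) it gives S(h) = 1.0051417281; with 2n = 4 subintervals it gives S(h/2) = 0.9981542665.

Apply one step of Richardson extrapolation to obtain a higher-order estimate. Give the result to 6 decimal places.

0.997688

r = 4: numerator weight 16, denominator 15.
Weighted: 15.9704682640 − 1.0051417281 = 14.9653265359
14.9653265359 ÷ 15 = 0.9976884357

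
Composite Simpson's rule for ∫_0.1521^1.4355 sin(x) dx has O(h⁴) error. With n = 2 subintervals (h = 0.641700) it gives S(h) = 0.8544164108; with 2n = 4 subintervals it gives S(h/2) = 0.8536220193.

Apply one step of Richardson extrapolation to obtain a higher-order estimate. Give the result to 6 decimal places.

0.853569

Method order is 4; weight 2^4 = 16.
Top: 16(0.8536220193) − (0.8544164108) = 12.8035358980
Denominator 16 − 1 = 15.
Result: 0.8535690599
Gap between inputs: 7.944e-04; correction applied: −0.0000529594.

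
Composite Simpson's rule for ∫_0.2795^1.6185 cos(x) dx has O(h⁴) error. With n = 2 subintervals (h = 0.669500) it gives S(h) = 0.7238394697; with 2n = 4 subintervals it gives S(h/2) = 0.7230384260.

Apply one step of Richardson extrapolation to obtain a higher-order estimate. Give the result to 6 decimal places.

0.722985

Leading term ∝ h^4; use weight 16 = 2^4.
2^4*A(h/2) = 11.5686148160; minus A(h) gives 10.8447753463.
Denominator 16 − 1 = 15.
(16*0.7230384260 − 0.7238394697)/(16 − 1) = 0.7229850231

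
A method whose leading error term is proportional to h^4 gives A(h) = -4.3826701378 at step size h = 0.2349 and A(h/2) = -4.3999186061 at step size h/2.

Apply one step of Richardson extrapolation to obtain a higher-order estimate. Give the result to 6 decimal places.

With r = 4 the leading error scales as h^4, so the weight is 2^4 = 16.
Weighted: (-70.3986976976) − (-4.3826701378) = -66.0160275598
Divide by 2^4 − 1 = 15.
R = (-66.0160275598)/15 = -4.4010685040
Gap between inputs: 1.725e-02; correction applied: −0.0011498979.

-4.401069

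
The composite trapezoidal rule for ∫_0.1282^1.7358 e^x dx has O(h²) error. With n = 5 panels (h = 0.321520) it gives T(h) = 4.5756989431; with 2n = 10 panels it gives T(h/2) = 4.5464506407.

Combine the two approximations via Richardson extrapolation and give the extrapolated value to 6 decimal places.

4.536701

The method has order 2: 2^2 = 4.
Weighted: 18.1858025628 − 4.5756989431 = 13.6101036197
Divide by 2^2 − 1 = 3.
R = 13.6101036197/3 = 4.5367012066
Shift from A(h/2): −0.0097494341.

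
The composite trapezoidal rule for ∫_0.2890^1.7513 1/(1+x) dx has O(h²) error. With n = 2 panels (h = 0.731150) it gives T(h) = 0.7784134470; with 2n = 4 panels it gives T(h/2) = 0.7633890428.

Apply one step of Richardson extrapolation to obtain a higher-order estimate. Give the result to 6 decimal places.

r = 2, so 2^r = 4.
Numerator 4×A(h/2) − A(h) = 4×0.7633890428 − 0.7784134470 = 2.2751427242
Extrapolated: 2.2751427242 / 3 = 0.7583809081
Correction |R − A(h/2)| = 5.008e-03; gap |A(h/2) − A(h)| = 1.502e-02.

0.758381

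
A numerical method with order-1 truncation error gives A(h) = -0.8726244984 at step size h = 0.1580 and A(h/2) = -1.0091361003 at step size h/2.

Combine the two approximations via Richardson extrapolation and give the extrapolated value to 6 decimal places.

-1.145648

The method has order 1: 2^1 = 2.
2 × (-1.0091361003) = -2.0182722006; (-2.0182722006) − (-0.8726244984) = -1.1456477022
Extrapolated: (-1.1456477022) / 1 = -1.1456477022
Gap between inputs: 1.365e-01; correction applied: −0.1365116019.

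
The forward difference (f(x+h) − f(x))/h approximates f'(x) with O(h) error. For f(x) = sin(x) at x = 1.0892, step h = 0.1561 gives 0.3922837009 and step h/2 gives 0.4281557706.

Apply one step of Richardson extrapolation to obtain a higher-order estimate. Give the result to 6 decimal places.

0.464028

Method order is 1; weight 2^1 = 2.
2^1×A(h/2) = 0.8563115412; minus A(h) gives 0.4640278403.
(2×0.4281557706 − 0.3922837009)/(2 − 1) = 0.4640278403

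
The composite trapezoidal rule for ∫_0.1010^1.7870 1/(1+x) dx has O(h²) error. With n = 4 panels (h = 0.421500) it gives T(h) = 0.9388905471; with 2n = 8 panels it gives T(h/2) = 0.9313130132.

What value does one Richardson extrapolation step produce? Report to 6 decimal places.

Order 2 gives 2^r = 4 and 2^r − 1 = 3.
Numerator 4*A(h/2) − A(h) = 4*0.9313130132 − 0.9388905471 = 2.7863615057
2.7863615057 ÷ 3 = 0.9287871686

0.928787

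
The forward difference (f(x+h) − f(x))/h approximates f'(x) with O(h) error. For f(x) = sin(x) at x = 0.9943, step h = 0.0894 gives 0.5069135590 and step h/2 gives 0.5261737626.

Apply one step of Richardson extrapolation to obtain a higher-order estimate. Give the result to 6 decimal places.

r = 1: numerator weight 2, denominator 1.
2×0.5261737626 − 0.5069135590 = 0.5454339662
0.5454339662 ÷ 1 = 0.5454339662

0.545434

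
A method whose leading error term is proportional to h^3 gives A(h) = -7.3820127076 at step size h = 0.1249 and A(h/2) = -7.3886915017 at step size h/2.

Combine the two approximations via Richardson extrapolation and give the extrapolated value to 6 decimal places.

-7.389646

Order 3 gives 2^r = 8 and 2^r − 1 = 7.
2^3*A(h/2) = -59.1095320136; minus A(h) gives -51.7275193060.
Denominator 8 − 1 = 7.
Result: -7.3896456151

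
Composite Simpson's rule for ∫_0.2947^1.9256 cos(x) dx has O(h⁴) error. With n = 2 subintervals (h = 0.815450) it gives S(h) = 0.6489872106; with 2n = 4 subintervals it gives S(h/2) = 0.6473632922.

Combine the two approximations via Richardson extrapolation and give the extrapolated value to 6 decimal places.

r = 4, so 2^r = 16.
2^4*A(h/2) = 10.3578126752; minus A(h) gives 9.7088254646.
(16*0.6473632922 − 0.6489872106)/(16 − 1) = 0.6472550310
Gap between inputs: 1.624e-03; correction applied: −0.0001082612.

0.647255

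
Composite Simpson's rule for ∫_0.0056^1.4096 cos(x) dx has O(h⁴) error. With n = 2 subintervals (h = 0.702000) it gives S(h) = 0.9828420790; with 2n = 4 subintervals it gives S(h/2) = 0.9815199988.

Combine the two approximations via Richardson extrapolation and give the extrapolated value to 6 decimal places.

0.981432

Error is O(h^4); halving h shrinks it by 2^4 = 16.
Top: 16(0.9815199988) − (0.9828420790) = 14.7214779018
R = 14.7214779018/15 = 0.9814318601
Correction |R − A(h/2)| = 8.814e-05; gap |A(h/2) − A(h)| = 1.322e-03.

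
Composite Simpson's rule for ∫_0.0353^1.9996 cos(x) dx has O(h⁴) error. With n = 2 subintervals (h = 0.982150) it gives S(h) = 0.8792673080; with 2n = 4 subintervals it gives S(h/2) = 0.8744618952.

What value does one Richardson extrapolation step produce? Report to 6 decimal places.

0.874142

Method order is 4; weight 2^4 = 16.
16·0.8744618952 = 13.9913903232; subtract 0.8792673080 → 13.1121230152
Denominator 16 − 1 = 15.
(16·0.8744618952 − 0.8792673080)/(16 − 1) = 0.8741415343
Gap between inputs: 4.805e-03; correction applied: −0.0003203609.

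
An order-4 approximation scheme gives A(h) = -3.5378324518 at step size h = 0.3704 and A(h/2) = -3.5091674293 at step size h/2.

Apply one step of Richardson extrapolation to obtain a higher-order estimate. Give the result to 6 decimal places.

r = 4: numerator weight 16, denominator 15.
Numerator 16×A(h/2) − A(h) = 16×(-3.5091674293) − (-3.5378324518) = -52.6088464170
R = (-52.6088464170)/15 = -3.5072564278
Gap between inputs: 2.867e-02; correction applied: +0.0019110015.

-3.507256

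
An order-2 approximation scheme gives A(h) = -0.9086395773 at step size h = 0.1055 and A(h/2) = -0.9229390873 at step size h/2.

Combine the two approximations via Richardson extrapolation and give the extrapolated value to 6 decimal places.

-0.927706

Leading term ∝ h^2; use weight 4 = 2^2.
4·(-0.9229390873) = -3.6917563492; subtract (-0.9086395773) → -2.7831167719
R = (-2.7831167719)/3 = -0.9277055906
Correction |R − A(h/2)| = 4.767e-03; gap |A(h/2) − A(h)| = 1.430e-02.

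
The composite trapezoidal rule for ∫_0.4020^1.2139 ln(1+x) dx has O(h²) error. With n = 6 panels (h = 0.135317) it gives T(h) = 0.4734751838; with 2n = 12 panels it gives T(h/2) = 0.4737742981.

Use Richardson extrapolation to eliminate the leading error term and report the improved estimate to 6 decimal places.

Method order is 2; weight 2^2 = 4.
4*0.4737742981 = 1.8950971924; 1.8950971924 − 0.4734751838 = 1.4216220086
R = 1.4216220086/3 = 0.4738740029
Shift from A(h/2): +0.0000997048.

0.473874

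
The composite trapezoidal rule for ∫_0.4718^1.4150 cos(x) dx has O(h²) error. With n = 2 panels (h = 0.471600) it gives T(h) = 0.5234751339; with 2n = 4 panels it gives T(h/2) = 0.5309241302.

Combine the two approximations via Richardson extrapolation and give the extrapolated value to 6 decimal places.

0.533407

Order 2 gives 2^r = 4 and 2^r − 1 = 3.
2^2 × A(h/2) = 2.1236965208; minus A(h) gives 1.6002213869.
Divide by 2^2 − 1 = 3.
(4 × 0.5309241302 − 0.5234751339)/(4 − 1) = 0.5334071290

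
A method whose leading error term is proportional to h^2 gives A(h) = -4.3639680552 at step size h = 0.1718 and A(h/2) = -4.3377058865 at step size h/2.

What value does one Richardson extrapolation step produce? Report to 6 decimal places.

-4.328952

r = 2, so 2^r = 4.
4 × (-4.3377058865) = -17.3508235460; subtract (-4.3639680552) → -12.9868554908
Extrapolated: (-12.9868554908) / 3 = -4.3289518303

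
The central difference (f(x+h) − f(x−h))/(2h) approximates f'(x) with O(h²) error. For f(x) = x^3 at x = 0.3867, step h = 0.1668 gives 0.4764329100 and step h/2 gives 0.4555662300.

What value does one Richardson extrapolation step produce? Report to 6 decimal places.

0.448611

r = 2: numerator weight 4, denominator 3.
Difference of the inputs: 0.4555662300 − 0.4764329100 = -0.0208666800
Divide by 2^2 − 1 = 3: (-0.0208666800)/3 = -0.0069555600
R = 0.4555662300 − 0.0069555600 = 0.4486106700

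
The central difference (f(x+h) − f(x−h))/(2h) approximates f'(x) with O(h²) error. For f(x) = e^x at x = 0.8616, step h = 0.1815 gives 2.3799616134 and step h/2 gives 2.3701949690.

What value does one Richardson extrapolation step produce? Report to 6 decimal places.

2.366939

r = 2, so 2^r = 4.
4·2.3701949690 = 9.4807798760; 9.4807798760 − 2.3799616134 = 7.1008182626
Divide by 2^2 − 1 = 3.
Extrapolated: 7.1008182626 / 3 = 2.3669394209
Correction |R − A(h/2)| = 3.256e-03; gap |A(h/2) − A(h)| = 9.767e-03.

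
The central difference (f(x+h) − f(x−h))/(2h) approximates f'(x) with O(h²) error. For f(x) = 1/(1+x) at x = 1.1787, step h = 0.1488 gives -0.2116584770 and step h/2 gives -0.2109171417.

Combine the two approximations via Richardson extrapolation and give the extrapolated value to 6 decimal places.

r = 2, so 2^r = 4.
A(h/2) − A(h) = -0.2109171417 − (-0.2116584770) = 0.0007413353
Divide by 2^2 − 1 = 3: 0.0007413353/3 = 0.0002471118
R = -0.2109171417 + 0.0002471118 = -0.2106700299
Gap between inputs: 7.413e-04; correction applied: +0.0002471118.

-0.210670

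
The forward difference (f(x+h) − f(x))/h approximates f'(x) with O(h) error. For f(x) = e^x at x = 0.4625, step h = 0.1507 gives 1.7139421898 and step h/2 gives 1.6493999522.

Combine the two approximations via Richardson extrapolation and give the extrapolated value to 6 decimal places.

1.584858

Method order is 1; weight 2^1 = 2.
2*1.6493999522 − 1.7139421898 = 1.5848577146
Denominator 2 − 1 = 1.
R = 1.5848577146/1 = 1.5848577146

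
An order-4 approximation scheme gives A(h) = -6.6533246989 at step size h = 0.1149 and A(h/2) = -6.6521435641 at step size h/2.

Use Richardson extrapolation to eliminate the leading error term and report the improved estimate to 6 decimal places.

-6.652065

r = 4: numerator weight 16, denominator 15.
Weighted: (-106.4342970256) − (-6.6533246989) = -99.7809723267
Denominator 16 − 1 = 15.
R = (-99.7809723267)/15 = -6.6520648218
Shift from A(h/2): +0.0000787423.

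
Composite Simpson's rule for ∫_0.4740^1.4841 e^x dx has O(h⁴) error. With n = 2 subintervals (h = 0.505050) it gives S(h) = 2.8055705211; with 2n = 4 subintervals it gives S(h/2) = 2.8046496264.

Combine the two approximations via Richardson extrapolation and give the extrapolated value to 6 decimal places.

2.804588

Error is O(h^4); halving h shrinks it by 2^4 = 16.
Weighted: 44.8743940224 − 2.8055705211 = 42.0688235013
Divide by 2^4 − 1 = 15.
Result: 2.8045882334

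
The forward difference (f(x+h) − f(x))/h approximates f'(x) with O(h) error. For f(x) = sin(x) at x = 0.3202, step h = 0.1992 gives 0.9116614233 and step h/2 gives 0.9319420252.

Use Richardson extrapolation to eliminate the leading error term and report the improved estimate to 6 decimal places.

Error is O(h^1); halving h shrinks it by 2^1 = 2.
2·0.9319420252 = 1.8638840504; subtract 0.9116614233 → 0.9522226271
Divide by 2^1 − 1 = 1.
So the Richardson estimate is 0.9522226271.

0.952223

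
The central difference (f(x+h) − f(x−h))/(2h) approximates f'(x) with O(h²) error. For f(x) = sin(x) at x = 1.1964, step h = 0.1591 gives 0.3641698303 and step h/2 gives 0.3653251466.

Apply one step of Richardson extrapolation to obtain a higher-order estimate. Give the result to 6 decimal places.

0.365710

Leading term ∝ h^2; use weight 4 = 2^2.
4·0.3653251466 − 0.3641698303 = 1.0971307561
R = 1.0971307561/3 = 0.3657102520
Gap between inputs: 1.155e-03; correction applied: +0.0003851054.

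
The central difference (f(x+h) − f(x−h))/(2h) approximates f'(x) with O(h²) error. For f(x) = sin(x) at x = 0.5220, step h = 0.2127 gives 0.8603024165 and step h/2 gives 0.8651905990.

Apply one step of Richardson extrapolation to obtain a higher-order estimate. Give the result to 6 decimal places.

r = 2: numerator weight 4, denominator 3.
Difference of the inputs: 0.8651905990 − 0.8603024165 = 0.0048881825
Correction (A(h/2) − A(h))/(4 − 1) = 0.0048881825/3 = 0.0016293942
R = 0.8651905990 + 0.0016293942 = 0.8668199932
Correction |R − A(h/2)| = 1.629e-03; gap |A(h/2) − A(h)| = 4.888e-03.

0.866820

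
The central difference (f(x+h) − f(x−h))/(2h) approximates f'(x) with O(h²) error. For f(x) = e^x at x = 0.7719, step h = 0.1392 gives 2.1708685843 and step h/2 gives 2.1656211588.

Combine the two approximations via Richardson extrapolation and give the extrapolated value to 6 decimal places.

r = 2, so 2^r = 4.
Numerator 4×A(h/2) − A(h) = 4×2.1656211588 − 2.1708685843 = 6.4916160509
Denominator 4 − 1 = 3.
Extrapolated: 6.4916160509 / 3 = 2.1638720170

2.163872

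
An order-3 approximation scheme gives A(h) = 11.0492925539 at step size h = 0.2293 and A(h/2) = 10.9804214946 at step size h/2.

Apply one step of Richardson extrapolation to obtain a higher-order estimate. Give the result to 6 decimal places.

With r = 3 the leading error scales as h^3, so the weight is 2^3 = 8.
Numerator 8×A(h/2) − A(h) = 8×10.9804214946 − 11.0492925539 = 76.7940794029
76.7940794029 ÷ 7 = 10.9705827718
Shift from A(h/2): −0.0098387228.

10.970583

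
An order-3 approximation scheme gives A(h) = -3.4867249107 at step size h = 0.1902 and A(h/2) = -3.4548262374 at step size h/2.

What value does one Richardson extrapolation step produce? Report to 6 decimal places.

-3.450269

Method order is 3; weight 2^3 = 8.
2^3×A(h/2) = -27.6386098992; minus A(h) gives -24.1518849885.
(8×(-3.4548262374) − (-3.4867249107))/(8 − 1) = -3.4502692841
Correction |R − A(h/2)| = 4.557e-03; gap |A(h/2) − A(h)| = 3.190e-02.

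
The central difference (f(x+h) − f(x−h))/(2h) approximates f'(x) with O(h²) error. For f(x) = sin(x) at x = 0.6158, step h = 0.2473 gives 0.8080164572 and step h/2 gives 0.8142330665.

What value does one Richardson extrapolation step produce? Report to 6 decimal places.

Method order is 2; weight 2^2 = 4.
A(h/2) − A(h) = 0.8142330665 − 0.8080164572 = 0.0062166093
Correction (A(h/2) − A(h))/(4 − 1) = 0.0062166093/3 = 0.0020722031
R = A(h/2) + (A(h/2) − A(h))/3 = 0.8142330665 + 0.0020722031 = 0.8163052696

0.816305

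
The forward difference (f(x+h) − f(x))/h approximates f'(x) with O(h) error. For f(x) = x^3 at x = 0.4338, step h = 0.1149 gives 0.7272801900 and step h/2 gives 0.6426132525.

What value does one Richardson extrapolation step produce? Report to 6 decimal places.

0.557946

Error is O(h^1); halving h shrinks it by 2^1 = 2.
2 × 0.6426132525 = 1.2852265050; subtract 0.7272801900 → 0.5579463150
0.5579463150 ÷ 1 = 0.5579463150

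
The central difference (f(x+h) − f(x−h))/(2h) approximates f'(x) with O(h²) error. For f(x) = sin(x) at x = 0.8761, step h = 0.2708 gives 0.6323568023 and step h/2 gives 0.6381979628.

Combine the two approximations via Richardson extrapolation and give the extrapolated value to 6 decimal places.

0.640145

Method order is 2; weight 2^2 = 4.
2^2*A(h/2) = 2.5527918512; minus A(h) gives 1.9204350489.
Denominator 4 − 1 = 3.
1.9204350489 ÷ 3 = 0.6401450163
Gap between inputs: 5.841e-03; correction applied: +0.0019470535.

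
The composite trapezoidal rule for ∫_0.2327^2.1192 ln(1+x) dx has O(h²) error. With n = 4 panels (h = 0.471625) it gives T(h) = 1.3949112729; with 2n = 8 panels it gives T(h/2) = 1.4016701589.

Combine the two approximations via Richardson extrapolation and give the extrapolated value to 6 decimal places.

1.403923

r = 2: numerator weight 4, denominator 3.
2^2·A(h/2) = 5.6066806356; minus A(h) gives 4.2117693627.
4.2117693627 ÷ 3 = 1.4039231209
Gap between inputs: 6.759e-03; correction applied: +0.0022529620.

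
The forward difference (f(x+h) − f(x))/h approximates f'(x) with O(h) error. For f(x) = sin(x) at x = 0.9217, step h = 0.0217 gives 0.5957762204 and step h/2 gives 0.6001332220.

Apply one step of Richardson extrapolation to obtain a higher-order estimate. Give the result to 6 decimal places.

With r = 1 the leading error scales as h^1, so the weight is 2^1 = 2.
Numerator 2×A(h/2) − A(h) = 2×0.6001332220 − 0.5957762204 = 0.6044902236
(2×0.6001332220 − 0.5957762204)/(2 − 1) = 0.6044902236
Gap between inputs: 4.357e-03; correction applied: +0.0043570016.

0.604490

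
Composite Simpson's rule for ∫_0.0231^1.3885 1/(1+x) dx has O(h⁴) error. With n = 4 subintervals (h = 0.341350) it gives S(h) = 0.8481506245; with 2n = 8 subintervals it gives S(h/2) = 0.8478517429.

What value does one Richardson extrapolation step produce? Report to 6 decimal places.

The method has order 4: 2^4 = 16.
16*0.8478517429 = 13.5656278864; subtract 0.8481506245 → 12.7174772619
12.7174772619 ÷ 15 = 0.8478318175
Shift from A(h/2): −0.0000199254.

0.847832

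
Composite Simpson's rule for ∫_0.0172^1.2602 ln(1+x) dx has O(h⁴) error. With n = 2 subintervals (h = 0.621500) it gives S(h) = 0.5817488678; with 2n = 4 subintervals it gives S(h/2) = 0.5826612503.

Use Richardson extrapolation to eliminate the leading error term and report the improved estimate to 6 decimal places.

0.582722

The method has order 4: 2^4 = 16.
Weighted: 9.3225800048 − 0.5817488678 = 8.7408311370
R = 8.7408311370/15 = 0.5827220758
Correction |R − A(h/2)| = 6.083e-05; gap |A(h/2) − A(h)| = 9.124e-04.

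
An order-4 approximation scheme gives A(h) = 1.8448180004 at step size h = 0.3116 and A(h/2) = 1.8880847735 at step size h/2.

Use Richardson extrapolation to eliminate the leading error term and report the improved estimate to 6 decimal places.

Leading term ∝ h^4; use weight 16 = 2^4.
16×1.8880847735 = 30.2093563760; subtract 1.8448180004 → 28.3645383756
28.3645383756 ÷ 15 = 1.8909692250
Correction |R − A(h/2)| = 2.884e-03; gap |A(h/2) − A(h)| = 4.327e-02.

1.890969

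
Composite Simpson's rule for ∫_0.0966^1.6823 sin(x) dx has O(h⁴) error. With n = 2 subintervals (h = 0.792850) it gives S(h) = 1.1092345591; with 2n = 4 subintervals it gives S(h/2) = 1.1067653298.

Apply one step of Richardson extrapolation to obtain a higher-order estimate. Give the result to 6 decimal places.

Leading term ∝ h^4; use weight 16 = 2^4.
16·1.1067653298 = 17.7082452768; subtract 1.1092345591 → 16.5990107177
Extrapolated: 16.5990107177 / 15 = 1.1066007145
Shift from A(h/2): −0.0001646153.

1.106601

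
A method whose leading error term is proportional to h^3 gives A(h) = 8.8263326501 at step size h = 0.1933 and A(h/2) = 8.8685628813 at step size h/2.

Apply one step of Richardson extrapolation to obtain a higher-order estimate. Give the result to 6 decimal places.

8.874596

r = 3, so 2^r = 8.
A(h/2) − A(h) = 8.8685628813 − 8.8263326501 = 0.0422302312
Divide by 2^3 − 1 = 7: 0.0422302312/7 = 0.0060328902
R = A(h/2) + (A(h/2) − A(h))/7 = 8.8685628813 + 0.0060328902 = 8.8745957715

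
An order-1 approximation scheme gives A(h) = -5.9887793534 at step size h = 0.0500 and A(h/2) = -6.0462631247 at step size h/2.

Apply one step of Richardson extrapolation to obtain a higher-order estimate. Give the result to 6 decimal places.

Leading term ∝ h^1; use weight 2 = 2^1.
Weighted: (-12.0925262494) − (-5.9887793534) = -6.1037468960
Divide by 2^1 − 1 = 1.
Extrapolated: (-6.1037468960) / 1 = -6.1037468960
Shift from A(h/2): −0.0574837713.

-6.103747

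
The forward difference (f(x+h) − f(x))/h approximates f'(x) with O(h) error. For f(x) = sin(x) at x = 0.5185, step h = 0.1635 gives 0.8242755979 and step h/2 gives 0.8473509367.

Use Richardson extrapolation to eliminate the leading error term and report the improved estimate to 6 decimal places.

0.870426

Leading term ∝ h^1; use weight 2 = 2^1.
2^1·A(h/2) = 1.6947018734; minus A(h) gives 0.8704262755.
Divide by 2^1 − 1 = 1.
R = 0.8704262755/1 = 0.8704262755
Correction |R − A(h/2)| = 2.308e-02; gap |A(h/2) − A(h)| = 2.308e-02.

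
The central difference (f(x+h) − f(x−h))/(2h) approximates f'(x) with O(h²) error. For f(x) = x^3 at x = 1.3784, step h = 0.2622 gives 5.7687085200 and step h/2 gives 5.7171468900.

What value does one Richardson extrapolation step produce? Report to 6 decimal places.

r = 2: numerator weight 4, denominator 3.
A(h/2) − A(h) = 5.7171468900 − 5.7687085200 = -0.0515616300
Divide by 2^2 − 1 = 3: (-0.0515616300)/3 = -0.0171872100
R = A(h/2) + (A(h/2) − A(h))/3 = 5.7171468900 − 0.0171872100 = 5.6999596800
Correction |R − A(h/2)| = 1.719e-02; gap |A(h/2) − A(h)| = 5.156e-02.

5.699960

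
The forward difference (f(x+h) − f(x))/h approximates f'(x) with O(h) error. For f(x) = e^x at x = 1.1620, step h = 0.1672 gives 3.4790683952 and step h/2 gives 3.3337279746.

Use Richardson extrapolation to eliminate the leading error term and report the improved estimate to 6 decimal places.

Leading term ∝ h^1; use weight 2 = 2^1.
2^1*A(h/2) = 6.6674559492; minus A(h) gives 3.1883875540.
(2*3.3337279746 − 3.4790683952)/(2 − 1) = 3.1883875540
Gap between inputs: 1.453e-01; correction applied: −0.1453404206.

3.188388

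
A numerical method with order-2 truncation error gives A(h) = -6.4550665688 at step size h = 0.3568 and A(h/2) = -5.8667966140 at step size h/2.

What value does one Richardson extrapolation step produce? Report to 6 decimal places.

r = 2: numerator weight 4, denominator 3.
Weighted: (-23.4671864560) − (-6.4550665688) = -17.0121198872
(-17.0121198872) ÷ 3 = -5.6707066291

-5.670707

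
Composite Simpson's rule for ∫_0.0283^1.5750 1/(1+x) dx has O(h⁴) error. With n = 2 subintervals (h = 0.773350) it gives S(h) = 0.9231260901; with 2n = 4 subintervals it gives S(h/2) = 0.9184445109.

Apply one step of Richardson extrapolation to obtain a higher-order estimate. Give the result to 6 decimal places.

The method has order 4: 2^4 = 16.
Difference of the inputs: 0.9184445109 − 0.9231260901 = -0.0046815792
Correction (A(h/2) − A(h))/(16 − 1) = (-0.0046815792)/15 = -0.0003121053
R = 0.9184445109 − 0.0003121053 = 0.9181324056

0.918132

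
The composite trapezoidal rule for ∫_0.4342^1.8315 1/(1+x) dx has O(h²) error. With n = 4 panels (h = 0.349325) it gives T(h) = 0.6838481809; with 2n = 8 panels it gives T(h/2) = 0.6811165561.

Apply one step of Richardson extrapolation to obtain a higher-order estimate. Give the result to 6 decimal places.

0.680206

Error is O(h^2); halving h shrinks it by 2^2 = 4.
4·0.6811165561 − 0.6838481809 = 2.0406180435
Denominator 4 − 1 = 3.
(4·0.6811165561 − 0.6838481809)/(4 − 1) = 0.6802060145
Shift from A(h/2): −0.0009105416.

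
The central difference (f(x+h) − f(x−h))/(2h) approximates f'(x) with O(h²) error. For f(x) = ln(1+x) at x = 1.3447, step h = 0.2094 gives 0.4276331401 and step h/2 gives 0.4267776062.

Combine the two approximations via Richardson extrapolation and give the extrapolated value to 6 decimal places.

0.426492

The method has order 2: 2^2 = 4.
4 × 0.4267776062 = 1.7071104248; subtract 0.4276331401 → 1.2794772847
(4 × 0.4267776062 − 0.4276331401)/(4 − 1) = 0.4264924282
Gap between inputs: 8.555e-04; correction applied: −0.0002851780.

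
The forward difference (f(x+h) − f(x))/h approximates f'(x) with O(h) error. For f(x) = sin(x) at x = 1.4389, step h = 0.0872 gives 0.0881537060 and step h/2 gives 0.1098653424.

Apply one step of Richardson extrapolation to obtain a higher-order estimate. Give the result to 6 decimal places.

With r = 1 the leading error scales as h^1, so the weight is 2^1 = 2.
Top: 2(0.1098653424) − (0.0881537060) = 0.1315769788
Denominator 2 − 1 = 1.
So the Richardson estimate is 0.1315769788.

0.131577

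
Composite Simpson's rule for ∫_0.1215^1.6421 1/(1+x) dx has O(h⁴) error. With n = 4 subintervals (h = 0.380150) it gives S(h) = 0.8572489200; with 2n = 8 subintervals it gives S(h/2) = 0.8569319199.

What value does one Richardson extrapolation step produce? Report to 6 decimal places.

0.856911

Leading term ∝ h^4; use weight 16 = 2^4.
16×0.8569319199 = 13.7109107184; 13.7109107184 − 0.8572489200 = 12.8536617984
R = 12.8536617984/15 = 0.8569107866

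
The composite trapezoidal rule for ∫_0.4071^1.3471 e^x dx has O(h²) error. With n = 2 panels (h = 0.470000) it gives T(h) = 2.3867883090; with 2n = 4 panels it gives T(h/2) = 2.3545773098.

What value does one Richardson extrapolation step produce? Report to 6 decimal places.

2.343840

With r = 2 the leading error scales as h^2, so the weight is 2^2 = 4.
4·2.3545773098 = 9.4183092392; subtract 2.3867883090 → 7.0315209302
Divide by 2^2 − 1 = 3.
Result: 2.3438403101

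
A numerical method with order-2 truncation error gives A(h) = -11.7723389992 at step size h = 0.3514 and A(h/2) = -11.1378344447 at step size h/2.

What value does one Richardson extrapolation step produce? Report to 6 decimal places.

Error is O(h^2); halving h shrinks it by 2^2 = 4.
2^2*A(h/2) = -44.5513377788; minus A(h) gives -32.7789987796.
Extrapolated: (-32.7789987796) / 3 = -10.9263329265

-10.926333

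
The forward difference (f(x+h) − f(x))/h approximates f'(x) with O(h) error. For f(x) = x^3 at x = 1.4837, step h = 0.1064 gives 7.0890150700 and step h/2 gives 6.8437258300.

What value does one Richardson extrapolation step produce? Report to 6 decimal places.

The method has order 1: 2^1 = 2.
Numerator 2*A(h/2) − A(h) = 2*6.8437258300 − 7.0890150700 = 6.5984365900
Divide by 2^1 − 1 = 1.
Result: 6.5984365900

6.598437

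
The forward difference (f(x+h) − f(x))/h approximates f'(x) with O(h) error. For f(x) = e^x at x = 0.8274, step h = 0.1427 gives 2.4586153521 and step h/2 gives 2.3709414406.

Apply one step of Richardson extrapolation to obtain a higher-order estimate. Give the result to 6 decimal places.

2.283268

Method order is 1; weight 2^1 = 2.
Numerator 2 × A(h/2) − A(h) = 2 × 2.3709414406 − 2.4586153521 = 2.2832675291
Extrapolated: 2.2832675291 / 1 = 2.2832675291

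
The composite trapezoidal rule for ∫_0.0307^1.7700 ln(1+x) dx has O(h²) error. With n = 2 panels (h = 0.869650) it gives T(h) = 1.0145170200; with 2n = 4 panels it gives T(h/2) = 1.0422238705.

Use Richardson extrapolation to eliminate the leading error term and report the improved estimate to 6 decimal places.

1.051459

Error is O(h^2); halving h shrinks it by 2^2 = 4.
4·1.0422238705 − 1.0145170200 = 3.1543784620
(4·1.0422238705 − 1.0145170200)/(4 − 1) = 1.0514594873
Gap between inputs: 2.771e-02; correction applied: +0.0092356168.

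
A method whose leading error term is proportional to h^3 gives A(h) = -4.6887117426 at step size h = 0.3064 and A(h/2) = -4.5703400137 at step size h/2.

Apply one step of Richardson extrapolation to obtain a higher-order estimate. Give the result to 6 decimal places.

Order 3 gives 2^r = 8 and 2^r − 1 = 7.
Numerator 8×A(h/2) − A(h) = 8×(-4.5703400137) − (-4.6887117426) = -31.8740083670
(-31.8740083670) ÷ 7 = -4.5534297667
Correction |R − A(h/2)| = 1.691e-02; gap |A(h/2) − A(h)| = 1.184e-01.

-4.553430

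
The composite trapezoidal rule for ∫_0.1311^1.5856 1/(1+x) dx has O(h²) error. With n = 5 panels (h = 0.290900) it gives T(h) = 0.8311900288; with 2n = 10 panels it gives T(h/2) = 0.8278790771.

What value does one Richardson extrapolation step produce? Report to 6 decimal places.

Error is O(h^2); halving h shrinks it by 2^2 = 4.
A(h/2) − A(h) = 0.8278790771 − 0.8311900288 = -0.0033109517
Divide by 2^2 − 1 = 3: (-0.0033109517)/3 = -0.0011036506
R = 0.8278790771 − 0.0011036506 = 0.8267754265

0.826775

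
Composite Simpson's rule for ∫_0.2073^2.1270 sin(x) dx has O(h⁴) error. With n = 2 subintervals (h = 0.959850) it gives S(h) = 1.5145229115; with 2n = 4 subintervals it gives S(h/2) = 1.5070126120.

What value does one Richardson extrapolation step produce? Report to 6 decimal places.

1.506512

Order 4 gives 2^r = 16 and 2^r − 1 = 15.
Numerator 16*A(h/2) − A(h) = 16*1.5070126120 − 1.5145229115 = 22.5976788805
(16*1.5070126120 − 1.5145229115)/(16 − 1) = 1.5065119254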